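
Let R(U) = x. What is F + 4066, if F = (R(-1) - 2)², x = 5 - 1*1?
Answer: 4070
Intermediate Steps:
x = 4 (x = 5 - 1 = 4)
R(U) = 4
F = 4 (F = (4 - 2)² = 2² = 4)
F + 4066 = 4 + 4066 = 4070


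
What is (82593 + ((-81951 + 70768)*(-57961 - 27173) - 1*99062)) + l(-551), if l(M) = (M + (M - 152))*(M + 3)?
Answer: 952724245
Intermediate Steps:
l(M) = (-152 + 2*M)*(3 + M) (l(M) = (M + (-152 + M))*(3 + M) = (-152 + 2*M)*(3 + M))
(82593 + ((-81951 + 70768)*(-57961 - 27173) - 1*99062)) + l(-551) = (82593 + ((-81951 + 70768)*(-57961 - 27173) - 1*99062)) + (-456 - 146*(-551) + 2*(-551)²) = (82593 + (-11183*(-85134) - 99062)) + (-456 + 80446 + 2*303601) = (82593 + (952053522 - 99062)) + (-456 + 80446 + 607202) = (82593 + 951954460) + 687192 = 952037053 + 687192 = 952724245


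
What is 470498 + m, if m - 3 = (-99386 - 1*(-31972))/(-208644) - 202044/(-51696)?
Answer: 35242345567741/74903196 ≈ 4.7051e+5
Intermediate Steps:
m = 541656133/74903196 (m = 3 + ((-99386 - 1*(-31972))/(-208644) - 202044/(-51696)) = 3 + ((-99386 + 31972)*(-1/208644) - 202044*(-1/51696)) = 3 + (-67414*(-1/208644) + 16837/4308) = 3 + (33707/104322 + 16837/4308) = 3 + 316946545/74903196 = 541656133/74903196 ≈ 7.2314)
470498 + m = 470498 + 541656133/74903196 = 35242345567741/74903196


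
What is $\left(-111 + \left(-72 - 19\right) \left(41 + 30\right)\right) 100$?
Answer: $-657200$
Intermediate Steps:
$\left(-111 + \left(-72 - 19\right) \left(41 + 30\right)\right) 100 = \left(-111 - 6461\right) 100 = \left(-6572\right) 100 = -657200$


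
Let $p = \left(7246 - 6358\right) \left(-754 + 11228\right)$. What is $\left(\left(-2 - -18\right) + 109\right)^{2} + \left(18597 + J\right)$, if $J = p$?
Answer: $9335134$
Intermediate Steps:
$p = 9300912$ ($p = 888 \cdot 10474 = 9300912$)
$J = 9300912$
$\left(\left(-2 - -18\right) + 109\right)^{2} + \left(18597 + J\right) = \left(\left(-2 - -18\right) + 109\right)^{2} + \left(18597 + 9300912\right) = \left(\left(-2 + 18\right) + 109\right)^{2} + 9319509 = \left(16 + 109\right)^{2} + 9319509 = 125^{2} + 9319509 = 15625 + 9319509 = 9335134$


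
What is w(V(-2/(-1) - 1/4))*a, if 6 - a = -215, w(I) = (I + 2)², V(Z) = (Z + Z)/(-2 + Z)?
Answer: 31824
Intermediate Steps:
V(Z) = 2*Z/(-2 + Z) (V(Z) = (2*Z)/(-2 + Z) = 2*Z/(-2 + Z))
w(I) = (2 + I)²
a = 221 (a = 6 - 1*(-215) = 6 + 215 = 221)
w(V(-2/(-1) - 1/4))*a = (2 + 2*(-2/(-1) - 1/4)/(-2 + (-2/(-1) - 1/4)))²*221 = (2 + 2*(-2*(-1) - 1*¼)/(-2 + (-2*(-1) - 1*¼)))²*221 = (2 + 2*(2 - ¼)/(-2 + (2 - ¼)))²*221 = (2 + 2*(7/4)/(-2 + 7/4))²*221 = (2 + 2*(7/4)/(-¼))²*221 = (2 + 2*(7/4)*(-4))²*221 = (2 - 14)²*221 = (-12)²*221 = 144*221 = 31824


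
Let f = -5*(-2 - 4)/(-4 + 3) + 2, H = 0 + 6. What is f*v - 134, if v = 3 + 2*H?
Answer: -554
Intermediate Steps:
H = 6
f = -28 (f = -(-30)/(-1) + 2 = -(-30)*(-1) + 2 = -5*6 + 2 = -30 + 2 = -28)
v = 15 (v = 3 + 2*6 = 3 + 12 = 15)
f*v - 134 = -28*15 - 134 = -420 - 134 = -554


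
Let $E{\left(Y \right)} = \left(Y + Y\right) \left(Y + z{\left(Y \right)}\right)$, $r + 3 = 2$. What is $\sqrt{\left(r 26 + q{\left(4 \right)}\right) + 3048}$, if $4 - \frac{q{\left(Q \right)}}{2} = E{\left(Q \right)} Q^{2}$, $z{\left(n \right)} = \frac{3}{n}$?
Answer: $\sqrt{1814} \approx 42.591$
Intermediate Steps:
$r = -1$ ($r = -3 + 2 = -1$)
$E{\left(Y \right)} = 2 Y \left(Y + \frac{3}{Y}\right)$ ($E{\left(Y \right)} = \left(Y + Y\right) \left(Y + \frac{3}{Y}\right) = 2 Y \left(Y + \frac{3}{Y}\right)$)
$q{\left(Q \right)} = 8 - 2 Q^{2} \left(6 + 2 Q^{2}\right)$ ($q{\left(Q \right)} = 8 - 2 \left(6 + 2 Q^{2}\right) Q^{2} = 8 - 2 Q^{2} \left(6 + 2 Q^{2}\right)$)
$\sqrt{\left(r 26 + q{\left(4 \right)}\right) + 3048} = \sqrt{\left(\left(-1\right) 26 - \left(-8 + 192 + 1024\right)\right) + 3048} = \sqrt{\left(-26 - 1208\right) + 3048} = \sqrt{-1234 + 3048} = \sqrt{1814}$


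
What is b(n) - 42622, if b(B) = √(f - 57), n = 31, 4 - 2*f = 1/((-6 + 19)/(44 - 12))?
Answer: -42622 + I*√9503/13 ≈ -42622.0 + 7.4987*I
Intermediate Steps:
f = 10/13 (f = 2 - (44 - 12)/(-6 + 19)/2 = 2 - 1/(2*(13/32)) = 2 - 1/(2*(13*(1/32))) = 2 - 1/(2*13/32) = 2 - ½*32/13 = 2 - 16/13 = 10/13 ≈ 0.76923)
b(B) = I*√9503/13 (b(B) = √(10/13 - 57) = √(-731/13) = I*√9503/13)
b(n) - 42622 = I*√9503/13 - 42622 = -42622 + I*√9503/13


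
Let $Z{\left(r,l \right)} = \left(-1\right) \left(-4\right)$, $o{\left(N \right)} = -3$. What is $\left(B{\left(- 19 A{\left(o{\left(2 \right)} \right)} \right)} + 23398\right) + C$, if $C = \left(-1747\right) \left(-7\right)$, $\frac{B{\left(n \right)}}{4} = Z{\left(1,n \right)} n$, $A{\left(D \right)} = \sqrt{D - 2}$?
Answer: $35627 - 304 i \sqrt{5} \approx 35627.0 - 679.76 i$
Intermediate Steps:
$A{\left(D \right)} = \sqrt{-2 + D}$
$Z{\left(r,l \right)} = 4$
$B{\left(n \right)} = 16 n$ ($B{\left(n \right)} = 4 \cdot 4 n = 16 n$)
$C = 12229$
$\left(B{\left(- 19 A{\left(o{\left(2 \right)} \right)} \right)} + 23398\right) + C = \left(16 \left(- 19 \sqrt{-2 - 3}\right) + 23398\right) + 12229 = \left(16 \left(- 19 \sqrt{-5}\right) + 23398\right) + 12229 = \left(16 \left(- 19 i \sqrt{5}\right) + 23398\right) + 12229 = \left(- 304 i \sqrt{5} + 23398\right) + 12229 = \left(23398 - 304 i \sqrt{5}\right) + 12229 = 35627 - 304 i \sqrt{5}$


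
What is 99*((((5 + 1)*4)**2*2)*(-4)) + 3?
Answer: -456189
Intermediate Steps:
99*((((5 + 1)*4)**2*2)*(-4)) + 3 = 99*(((6*4)**2*2)*(-4)) + 3 = 99*((24**2*2)*(-4)) + 3 = 99*((576*2)*(-4)) + 3 = 99*(1152*(-4)) + 3 = 99*(-4608) + 3 = -456192 + 3 = -456189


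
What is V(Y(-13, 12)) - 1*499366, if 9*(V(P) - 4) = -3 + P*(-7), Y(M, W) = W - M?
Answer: -4494436/9 ≈ -4.9938e+5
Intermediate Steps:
V(P) = 11/3 - 7*P/9 (V(P) = 4 + (-3 + P*(-7))/9 = 4 + (-3 - 7*P)/9 = 4 + (-⅓ - 7*P/9) = 11/3 - 7*P/9)
V(Y(-13, 12)) - 1*499366 = (11/3 - 7*(12 - 1*(-13))/9) - 1*499366 = (11/3 - 7*(12 + 13)/9) - 499366 = (11/3 - 7/9*25) - 499366 = (11/3 - 175/9) - 499366 = -142/9 - 499366 = -4494436/9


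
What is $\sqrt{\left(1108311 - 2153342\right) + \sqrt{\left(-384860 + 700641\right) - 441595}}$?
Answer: $\sqrt{-1045031 + i \sqrt{125814}} \approx 0.173 + 1022.3 i$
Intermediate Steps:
$\sqrt{\left(1108311 - 2153342\right) + \sqrt{\left(-384860 + 700641\right) - 441595}} = \sqrt{\left(1108311 - 2153342\right) + \sqrt{315781 - 441595}} = \sqrt{-1045031 + \sqrt{-125814}} = \sqrt{-1045031 + i \sqrt{125814}}$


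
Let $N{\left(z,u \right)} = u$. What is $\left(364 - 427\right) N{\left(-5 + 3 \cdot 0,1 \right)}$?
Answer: $-63$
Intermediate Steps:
$\left(364 - 427\right) N{\left(-5 + 3 \cdot 0,1 \right)} = \left(364 - 427\right) 1 = \left(-63\right) 1 = -63$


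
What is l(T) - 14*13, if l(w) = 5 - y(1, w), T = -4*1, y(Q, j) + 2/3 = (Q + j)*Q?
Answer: -520/3 ≈ -173.33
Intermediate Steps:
y(Q, j) = -⅔ + Q*(Q + j) (y(Q, j) = -⅔ + (Q + j)*Q = -⅔ + Q*(Q + j))
T = -4
l(w) = 14/3 - w (l(w) = 5 - (-⅔ + 1² + 1*w) = 5 - (-⅔ + 1 + w) = 5 - (⅓ + w) = 5 + (-⅓ - w) = 14/3 - w)
l(T) - 14*13 = (14/3 - 1*(-4)) - 14*13 = (14/3 + 4) - 182 = 26/3 - 182 = -520/3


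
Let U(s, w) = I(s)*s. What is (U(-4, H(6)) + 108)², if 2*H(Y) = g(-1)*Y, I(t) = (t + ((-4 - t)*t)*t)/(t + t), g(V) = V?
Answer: 11236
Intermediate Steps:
I(t) = (t + t²*(-4 - t))/(2*t) (I(t) = (t + (t*(-4 - t))*t)/((2*t)) = (t + t²*(-4 - t))*(1/(2*t)) = (t + t²*(-4 - t))/(2*t))
H(Y) = -Y/2 (H(Y) = (-Y)/2 = -Y/2)
U(s, w) = s*(½ - 2*s - s²/2) (U(s, w) = (½ - 2*s - s²/2)*s = s*(½ - 2*s - s²/2))
(U(-4, H(6)) + 108)² = ((½)*(-4)*(1 - 1*(-4)² - 4*(-4)) + 108)² = ((½)*(-4)*(1 - 1*16 + 16) + 108)² = ((½)*(-4)*(1 - 16 + 16) + 108)² = ((½)*(-4)*1 + 108)² = (-2 + 108)² = 106² = 11236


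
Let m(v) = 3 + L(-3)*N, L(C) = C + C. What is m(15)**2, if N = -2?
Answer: 225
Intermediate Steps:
L(C) = 2*C
m(v) = 15 (m(v) = 3 + (2*(-3))*(-2) = 3 - 6*(-2) = 3 + 12 = 15)
m(15)**2 = 15**2 = 225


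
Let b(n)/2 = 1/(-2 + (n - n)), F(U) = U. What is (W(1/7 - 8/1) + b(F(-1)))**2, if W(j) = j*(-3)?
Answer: 24964/49 ≈ 509.47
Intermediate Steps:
b(n) = -1 (b(n) = 2/(-2 + (n - n)) = 2/(-2 + 0) = 2/(-2) = 2*(-1/2) = -1)
W(j) = -3*j
(W(1/7 - 8/1) + b(F(-1)))**2 = (-3*(1/7 - 8/1) - 1)**2 = (-3*(1*(1/7) - 8*1) - 1)**2 = (-3*(1/7 - 8) - 1)**2 = (-3*(-55/7) - 1)**2 = (165/7 - 1)**2 = (158/7)**2 = 24964/49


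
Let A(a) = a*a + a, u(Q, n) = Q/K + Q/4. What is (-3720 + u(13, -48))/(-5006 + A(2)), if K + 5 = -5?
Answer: 74361/100000 ≈ 0.74361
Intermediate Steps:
K = -10 (K = -5 - 5 = -10)
u(Q, n) = 3*Q/20 (u(Q, n) = Q/(-10) + Q/4 = Q*(-⅒) + Q*(¼) = -Q/10 + Q/4 = 3*Q/20)
A(a) = a + a² (A(a) = a² + a = a + a²)
(-3720 + u(13, -48))/(-5006 + A(2)) = (-3720 + (3/20)*13)/(-5006 + 2*(1 + 2)) = (-3720 + 39/20)/(-5006 + 2*3) = -74361/(20*(-5006 + 6)) = -74361/20/(-5000) = -74361/20*(-1/5000) = 74361/100000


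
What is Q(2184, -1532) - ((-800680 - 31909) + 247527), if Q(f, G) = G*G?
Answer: 2932086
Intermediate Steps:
Q(f, G) = G²
Q(2184, -1532) - ((-800680 - 31909) + 247527) = (-1532)² - ((-800680 - 31909) + 247527) = 2347024 - (-832589 + 247527) = 2347024 - 1*(-585062) = 2347024 + 585062 = 2932086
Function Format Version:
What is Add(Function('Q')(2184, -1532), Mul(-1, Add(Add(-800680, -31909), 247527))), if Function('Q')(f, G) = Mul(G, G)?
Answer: 2932086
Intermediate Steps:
Function('Q')(f, G) = Pow(G, 2)
Add(Function('Q')(2184, -1532), Mul(-1, Add(Add(-800680, -31909), 247527))) = Add(Pow(-1532, 2), Mul(-1, Add(Add(-800680, -31909), 247527))) = Add(2347024, Mul(-1, Add(-832589, 247527))) = Add(2347024, Mul(-1, -585062)) = Add(2347024, 585062) = 2932086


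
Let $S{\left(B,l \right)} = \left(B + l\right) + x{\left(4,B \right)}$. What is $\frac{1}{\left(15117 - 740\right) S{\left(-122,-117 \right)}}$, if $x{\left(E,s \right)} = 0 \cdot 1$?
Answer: $- \frac{1}{3436103} \approx -2.9103 \cdot 10^{-7}$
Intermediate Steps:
$x{\left(E,s \right)} = 0$
$S{\left(B,l \right)} = B + l$ ($S{\left(B,l \right)} = \left(B + l\right) + 0 = B + l$)
$\frac{1}{\left(15117 - 740\right) S{\left(-122,-117 \right)}} = \frac{1}{\left(15117 - 740\right) \left(-122 - 117\right)} = \frac{1}{14377 \left(-239\right)} = \frac{1}{14377} \left(- \frac{1}{239}\right) = - \frac{1}{3436103}$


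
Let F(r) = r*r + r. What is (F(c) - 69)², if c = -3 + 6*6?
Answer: 1108809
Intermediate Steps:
c = 33 (c = -3 + 36 = 33)
F(r) = r + r² (F(r) = r² + r = r + r²)
(F(c) - 69)² = (33*(1 + 33) - 69)² = (33*34 - 69)² = (1122 - 69)² = 1053² = 1108809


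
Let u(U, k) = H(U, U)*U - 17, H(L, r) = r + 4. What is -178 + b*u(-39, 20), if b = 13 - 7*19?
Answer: -161938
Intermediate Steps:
H(L, r) = 4 + r
u(U, k) = -17 + U*(4 + U) (u(U, k) = (4 + U)*U - 17 = U*(4 + U) - 17 = -17 + U*(4 + U))
b = -120 (b = 13 - 133 = -120)
-178 + b*u(-39, 20) = -178 - 120*(-17 - 39*(4 - 39)) = -178 - 120*(-17 - 39*(-35)) = -178 - 120*(-17 + 1365) = -178 - 120*1348 = -178 - 161760 = -161938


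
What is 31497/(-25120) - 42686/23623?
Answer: -1816325951/593409760 ≈ -3.0608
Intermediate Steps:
31497/(-25120) - 42686/23623 = 31497*(-1/25120) - 42686*1/23623 = -31497/25120 - 42686/23623 = -1816325951/593409760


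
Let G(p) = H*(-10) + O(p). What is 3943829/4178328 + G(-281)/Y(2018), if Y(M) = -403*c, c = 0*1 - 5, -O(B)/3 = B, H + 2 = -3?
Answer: 11678062339/8419330920 ≈ 1.3871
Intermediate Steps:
H = -5 (H = -2 - 3 = -5)
O(B) = -3*B
c = -5 (c = 0 - 5 = -5)
G(p) = 50 - 3*p (G(p) = -5*(-10) - 3*p = 50 - 3*p)
Y(M) = 2015 (Y(M) = -403*(-5) = 2015)
3943829/4178328 + G(-281)/Y(2018) = 3943829/4178328 + (50 - 3*(-281))/2015 = 3943829*(1/4178328) + (50 + 843)*(1/2015) = 3943829/4178328 + 893*(1/2015) = 3943829/4178328 + 893/2015 = 11678062339/8419330920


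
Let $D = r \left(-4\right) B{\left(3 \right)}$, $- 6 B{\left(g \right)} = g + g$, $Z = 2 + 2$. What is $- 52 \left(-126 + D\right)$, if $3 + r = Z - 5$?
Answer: $7384$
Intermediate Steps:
$Z = 4$
$B{\left(g \right)} = - \frac{g}{3}$ ($B{\left(g \right)} = - \frac{g + g}{6} = - \frac{2 g}{6} = - \frac{g}{3}$)
$r = -4$ ($r = -3 + \left(4 - 5\right) = -3 - 1 = -4$)
$D = -16$ ($D = \left(-4\right) \left(-4\right) \left(\left(- \frac{1}{3}\right) 3\right) = 16 \left(-1\right) = -16$)
$- 52 \left(-126 + D\right) = - 52 \left(-126 - 16\right) = \left(-52\right) \left(-142\right) = 7384$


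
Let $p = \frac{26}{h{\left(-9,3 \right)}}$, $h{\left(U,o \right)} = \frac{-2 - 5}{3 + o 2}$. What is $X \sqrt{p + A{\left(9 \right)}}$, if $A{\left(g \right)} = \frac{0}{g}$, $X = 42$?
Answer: $18 i \sqrt{182} \approx 242.83 i$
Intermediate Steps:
$h{\left(U,o \right)} = - \frac{7}{3 + 2 o}$
$p = - \frac{234}{7}$ ($p = \frac{26}{\left(-7\right) \frac{1}{3 + 2 \cdot 3}} = \frac{26}{\left(-7\right) \frac{1}{3 + 6}} = \frac{26}{\left(-7\right) \frac{1}{9}} = \frac{26}{- \frac{7}{9}} = 26 \left(- \frac{9}{7}\right) = - \frac{234}{7} \approx -33.429$)
$A{\left(g \right)} = 0$
$X \sqrt{p + A{\left(9 \right)}} = 42 \sqrt{- \frac{234}{7} + 0} = 42 \sqrt{- \frac{234}{7}} = 42 \frac{3 i \sqrt{182}}{7} = 18 i \sqrt{182}$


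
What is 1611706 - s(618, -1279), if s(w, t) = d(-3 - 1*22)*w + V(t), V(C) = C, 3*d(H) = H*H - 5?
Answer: 1485265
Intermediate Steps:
d(H) = -5/3 + H²/3 (d(H) = (H*H - 5)/3 = (H² - 5)/3 = (-5 + H²)/3 = -5/3 + H²/3)
s(w, t) = t + 620*w/3 (s(w, t) = (-5/3 + (-3 - 1*22)²/3)*w + t = (-5/3 + (-3 - 22)²/3)*w + t = (-5/3 + (⅓)*(-25)²)*w + t = (-5/3 + (⅓)*625)*w + t = (-5/3 + 625/3)*w + t = 620*w/3 + t = t + 620*w/3)
1611706 - s(618, -1279) = 1611706 - (-1279 + (620/3)*618) = 1611706 - (-1279 + 127720) = 1611706 - 1*126441 = 1611706 - 126441 = 1485265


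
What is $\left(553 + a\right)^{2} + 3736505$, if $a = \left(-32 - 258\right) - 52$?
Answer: $3781026$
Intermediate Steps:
$a = -342$ ($a = -290 - 52 = -342$)
$\left(553 + a\right)^{2} + 3736505 = \left(553 - 342\right)^{2} + 3736505 = 211^{2} + 3736505 = 44521 + 3736505 = 3781026$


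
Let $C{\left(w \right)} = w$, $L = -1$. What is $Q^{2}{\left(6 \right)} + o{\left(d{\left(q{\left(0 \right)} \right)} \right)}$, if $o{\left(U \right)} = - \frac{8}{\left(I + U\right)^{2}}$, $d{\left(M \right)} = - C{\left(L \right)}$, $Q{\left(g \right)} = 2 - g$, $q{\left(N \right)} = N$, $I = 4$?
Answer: $\frac{392}{25} \approx 15.68$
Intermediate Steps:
$d{\left(M \right)} = 1$ ($d{\left(M \right)} = \left(-1\right) \left(-1\right) = 1$)
$o{\left(U \right)} = - \frac{8}{\left(4 + U\right)^{2}}$
$Q^{2}{\left(6 \right)} + o{\left(d{\left(q{\left(0 \right)} \right)} \right)} = \left(2 - 6\right)^{2} - \frac{8}{\left(4 + 1\right)^{2}} = \left(2 - 6\right)^{2} - \frac{8}{25} = \left(-4\right)^{2} - \frac{8}{25} = 16 - \frac{8}{25} = \frac{392}{25}$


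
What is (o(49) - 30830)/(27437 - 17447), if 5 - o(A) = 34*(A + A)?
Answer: -34157/9990 ≈ -3.4191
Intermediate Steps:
o(A) = 5 - 68*A (o(A) = 5 - 34*(A + A) = 5 - 34*2*A = 5 - 68*A)
(o(49) - 30830)/(27437 - 17447) = ((5 - 68*49) - 30830)/(27437 - 17447) = ((5 - 3332) - 30830)/9990 = (-3327 - 30830)*(1/9990) = -34157*1/9990 = -34157/9990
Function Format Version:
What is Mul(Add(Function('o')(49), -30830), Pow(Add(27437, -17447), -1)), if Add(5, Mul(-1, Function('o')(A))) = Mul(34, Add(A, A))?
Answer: Rational(-34157, 9990) ≈ -3.4191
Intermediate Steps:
Function('o')(A) = Add(5, Mul(-68, A)) (Function('o')(A) = Add(5, Mul(-1, Mul(34, Add(A, A)))) = Add(5, Mul(-1, Mul(34, Mul(2, A)))) = Add(5, Mul(-1, Mul(68, A))) = Add(5, Mul(-68, A)))
Mul(Add(Function('o')(49), -30830), Pow(Add(27437, -17447), -1)) = Mul(Add(Add(5, Mul(-68, 49)), -30830), Pow(Add(27437, -17447), -1)) = Mul(Add(Add(5, -3332), -30830), Pow(9990, -1)) = Mul(Add(-3327, -30830), Rational(1, 9990)) = Mul(-34157, Rational(1, 9990)) = Rational(-34157, 9990)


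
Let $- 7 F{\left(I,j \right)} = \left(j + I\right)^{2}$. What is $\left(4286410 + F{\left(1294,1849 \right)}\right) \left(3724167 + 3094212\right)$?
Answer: $19604223755937$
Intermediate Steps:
$F{\left(I,j \right)} = - \frac{\left(I + j\right)^{2}}{7}$ ($F{\left(I,j \right)} = - \frac{\left(j + I\right)^{2}}{7} = - \frac{\left(I + j\right)^{2}}{7}$)
$\left(4286410 + F{\left(1294,1849 \right)}\right) \left(3724167 + 3094212\right) = \left(4286410 - \frac{\left(1294 + 1849\right)^{2}}{7}\right) \left(3724167 + 3094212\right) = \left(4286410 - \frac{3143^{2}}{7}\right) 6818379 = \left(4286410 - 1411207\right) 6818379 = 2875203 \cdot 6818379 = 19604223755937$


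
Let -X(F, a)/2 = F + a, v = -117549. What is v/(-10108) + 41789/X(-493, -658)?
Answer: 346500505/11634308 ≈ 29.783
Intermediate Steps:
X(F, a) = -2*F - 2*a (X(F, a) = -2*(F + a) = -2*F - 2*a)
v/(-10108) + 41789/X(-493, -658) = -117549/(-10108) + 41789/(-2*(-493) - 2*(-658)) = -117549*(-1/10108) + 41789/(986 + 1316) = 117549/10108 + 41789/2302 = 346500505/11634308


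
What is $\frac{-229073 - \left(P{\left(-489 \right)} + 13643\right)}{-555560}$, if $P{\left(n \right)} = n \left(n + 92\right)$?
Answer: $\frac{25697}{32680} \approx 0.78632$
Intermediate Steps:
$P{\left(n \right)} = n \left(92 + n\right)$
$\frac{-229073 - \left(P{\left(-489 \right)} + 13643\right)}{-555560} = \frac{-229073 - \left(- 489 \left(92 - 489\right) + 13643\right)}{-555560} = \left(-229073 - \left(\left(-489\right) \left(-397\right) + 13643\right)\right) \left(- \frac{1}{555560}\right) = \left(-229073 - \left(194133 + 13643\right)\right) \left(- \frac{1}{555560}\right) = \left(-229073 - 207776\right) \left(- \frac{1}{555560}\right) = \left(-436849\right) \left(- \frac{1}{555560}\right) = \frac{25697}{32680}$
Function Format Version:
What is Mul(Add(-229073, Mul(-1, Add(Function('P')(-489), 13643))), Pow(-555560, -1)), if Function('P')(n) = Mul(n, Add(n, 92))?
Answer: Rational(25697, 32680) ≈ 0.78632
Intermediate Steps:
Function('P')(n) = Mul(n, Add(92, n))
Mul(Add(-229073, Mul(-1, Add(Function('P')(-489), 13643))), Pow(-555560, -1)) = Mul(Add(-229073, Mul(-1, Add(Mul(-489, Add(92, -489)), 13643))), Pow(-555560, -1)) = Mul(Add(-229073, Mul(-1, Add(Mul(-489, -397), 13643))), Rational(-1, 555560)) = Mul(Add(-229073, Mul(-1, Add(194133, 13643))), Rational(-1, 555560)) = Mul(Add(-229073, Mul(-1, 207776)), Rational(-1, 555560)) = Mul(Add(-229073, -207776), Rational(-1, 555560)) = Mul(-436849, Rational(-1, 555560)) = Rational(25697, 32680)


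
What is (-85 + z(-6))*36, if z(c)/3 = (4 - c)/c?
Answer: -3240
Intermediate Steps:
z(c) = 3*(4 - c)/c (z(c) = 3*((4 - c)/c) = 3*(4 - c)/c)
(-85 + z(-6))*36 = (-85 + (-3 + 12/(-6)))*36 = (-85 + (-3 + 12*(-⅙)))*36 = (-85 + (-3 - 2))*36 = (-85 - 5)*36 = -90*36 = -3240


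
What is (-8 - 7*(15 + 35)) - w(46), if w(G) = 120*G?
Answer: -5878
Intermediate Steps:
(-8 - 7*(15 + 35)) - w(46) = (-8 - 7*(15 + 35)) - 120*46 = (-8 - 7*50) - 1*5520 = (-8 - 350) - 5520 = -358 - 5520 = -5878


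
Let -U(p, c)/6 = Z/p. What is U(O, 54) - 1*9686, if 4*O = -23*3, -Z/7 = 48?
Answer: -225466/23 ≈ -9802.9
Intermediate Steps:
Z = -336 (Z = -7*48 = -336)
O = -69/4 (O = (-23*3)/4 = (¼)*(-69) = -69/4 ≈ -17.250)
U(p, c) = 2016/p (U(p, c) = -(-2016)/p = 2016/p)
U(O, 54) - 1*9686 = 2016/(-69/4) - 1*9686 = 2016*(-4/69) - 9686 = -2688/23 - 9686 = -225466/23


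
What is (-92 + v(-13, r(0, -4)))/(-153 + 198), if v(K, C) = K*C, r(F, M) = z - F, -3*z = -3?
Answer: -7/3 ≈ -2.3333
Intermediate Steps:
z = 1 (z = -⅓*(-3) = 1)
r(F, M) = 1 - F
v(K, C) = C*K
(-92 + v(-13, r(0, -4)))/(-153 + 198) = (-92 + (1 - 1*0)*(-13))/(-153 + 198) = (-92 + (1 + 0)*(-13))/45 = (-92 + 1*(-13))*(1/45) = (-92 - 13)*(1/45) = -105*1/45 = -7/3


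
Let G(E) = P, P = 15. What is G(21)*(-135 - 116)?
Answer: -3765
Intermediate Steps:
G(E) = 15
G(21)*(-135 - 116) = 15*(-135 - 116) = 15*(-251) = -3765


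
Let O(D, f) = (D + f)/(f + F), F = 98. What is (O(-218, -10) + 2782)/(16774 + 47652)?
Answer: 61147/1417372 ≈ 0.043141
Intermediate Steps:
O(D, f) = (D + f)/(98 + f) (O(D, f) = (D + f)/(f + 98) = (D + f)/(98 + f))
(O(-218, -10) + 2782)/(16774 + 47652) = ((-218 - 10)/(98 - 10) + 2782)/(16774 + 47652) = (-228/88 + 2782)/64426 = ((1/88)*(-228) + 2782)*(1/64426) = (-57/22 + 2782)*(1/64426) = (61147/22)*(1/64426) = 61147/1417372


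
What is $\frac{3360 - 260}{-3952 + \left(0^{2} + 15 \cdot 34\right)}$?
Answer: $- \frac{1550}{1721} \approx -0.90064$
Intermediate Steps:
$\frac{3360 - 260}{-3952 + \left(0^{2} + 15 \cdot 34\right)} = \frac{3100}{-3952 + \left(0 + 510\right)} = \frac{3100}{-3952 + 510} = \frac{3100}{-3442} = 3100 \left(- \frac{1}{3442}\right) = - \frac{1550}{1721}$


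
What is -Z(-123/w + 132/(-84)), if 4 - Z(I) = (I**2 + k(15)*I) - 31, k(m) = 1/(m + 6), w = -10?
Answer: 1185013/14700 ≈ 80.613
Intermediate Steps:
k(m) = 1/(6 + m)
Z(I) = 35 - I**2 - I/21 (Z(I) = 4 - ((I**2 + I/(6 + 15)) - 31) = 4 - ((I**2 + I/21) - 31) = 4 - (-31 + I**2 + I/21) = 4 + (31 - I**2 - I/21) = 35 - I**2 - I/21)
-Z(-123/w + 132/(-84)) = -(35 - (-123/(-10) + 132/(-84))**2 - (-123/(-10) + 132/(-84))/21) = -(35 - (-123*(-1/10) + 132*(-1/84))**2 - (-123*(-1/10) + 132*(-1/84))/21) = -(35 - (123/10 - 11/7)**2 - (123/10 - 11/7)/21) = -(35 - (751/70)**2 - 1/21*751/70) = -(35 - 1*564001/4900 - 751/1470) = -(35 - 564001/4900 - 751/1470) = -1*(-1185013/14700) = 1185013/14700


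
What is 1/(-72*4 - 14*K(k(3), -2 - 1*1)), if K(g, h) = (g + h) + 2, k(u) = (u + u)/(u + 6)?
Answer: -3/850 ≈ -0.0035294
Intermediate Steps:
k(u) = 2*u/(6 + u) (k(u) = (2*u)/(6 + u) = 2*u/(6 + u))
K(g, h) = 2 + g + h
1/(-72*4 - 14*K(k(3), -2 - 1*1)) = 1/(-72*4 - 14*(2 + 2*3/(6 + 3) + (-2 - 1*1))) = 1/(-288 - 14*(2 + 2*3/9 + (-2 - 1))) = 1/(-288 - 14*(2 + 2*3*(⅑) - 3)) = 1/(-288 - 14*(2 + ⅔ - 3)) = 1/(-288 - 14*(-⅓)) = 1/(-288 + 14/3) = 1/(-850/3) = -3/850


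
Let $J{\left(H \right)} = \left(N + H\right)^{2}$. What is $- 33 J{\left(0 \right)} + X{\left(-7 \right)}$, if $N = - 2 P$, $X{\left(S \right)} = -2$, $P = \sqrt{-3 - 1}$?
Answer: $526$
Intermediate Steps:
$P = 2 i$ ($P = \sqrt{-4} = 2 i \approx 2.0 i$)
$N = - 4 i$ ($N = - 2 \cdot 2 i = - 4 i \approx - 4.0 i$)
$J{\left(H \right)} = \left(H - 4 i\right)^{2}$ ($J{\left(H \right)} = \left(- 4 i + H\right)^{2} = \left(H - 4 i\right)^{2}$)
$- 33 J{\left(0 \right)} + X{\left(-7 \right)} = - 33 \left(0 - 4 i\right)^{2} - 2 = - 33 \left(- 4 i\right)^{2} - 2 = \left(-33\right) \left(-16\right) - 2 = 528 - 2 = 526$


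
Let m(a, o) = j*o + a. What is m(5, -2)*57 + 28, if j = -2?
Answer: 541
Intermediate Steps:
m(a, o) = a - 2*o (m(a, o) = -2*o + a = a - 2*o)
m(5, -2)*57 + 28 = (5 - 2*(-2))*57 + 28 = (5 + 4)*57 + 28 = 9*57 + 28 = 513 + 28 = 541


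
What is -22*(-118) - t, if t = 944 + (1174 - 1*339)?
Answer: 817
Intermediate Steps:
t = 1779 (t = 944 + (1174 - 339) = 944 + 835 = 1779)
-22*(-118) - t = -22*(-118) - 1*1779 = 2596 - 1779 = 817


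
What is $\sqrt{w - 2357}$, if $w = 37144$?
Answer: $\sqrt{34787} \approx 186.51$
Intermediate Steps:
$\sqrt{w - 2357} = \sqrt{37144 - 2357} = \sqrt{34787}$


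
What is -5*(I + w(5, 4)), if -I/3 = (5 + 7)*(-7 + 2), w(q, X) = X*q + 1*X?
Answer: -1020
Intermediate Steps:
w(q, X) = X + X*q (w(q, X) = X*q + X = X + X*q)
I = 180 (I = -3*(5 + 7)*(-7 + 2) = -36*(-5) = -3*(-60) = 180)
-5*(I + w(5, 4)) = -5*(180 + 4*(1 + 5)) = -5*(180 + 4*6) = -5*(180 + 24) = -5*204 = -1020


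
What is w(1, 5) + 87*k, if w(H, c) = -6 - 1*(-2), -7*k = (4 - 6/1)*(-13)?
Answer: -2290/7 ≈ -327.14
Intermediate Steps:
k = -26/7 (k = -(4 - 6/1)*(-13)/7 = -(4 - 6)*(-13)/7 = -(-2)*(-13)/7 = -⅐*26 = -26/7 ≈ -3.7143)
w(H, c) = -4 (w(H, c) = -6 + 2 = -4)
w(1, 5) + 87*k = -4 + 87*(-26/7) = -4 - 2262/7 = -2290/7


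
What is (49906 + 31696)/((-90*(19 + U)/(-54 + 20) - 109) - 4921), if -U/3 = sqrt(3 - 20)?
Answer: -11743629427/716677885 + 18727659*I*sqrt(17)/716677885 ≈ -16.386 + 0.10774*I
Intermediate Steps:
U = -3*I*sqrt(17) (U = -3*sqrt(3 - 20) = -3*I*sqrt(17) ≈ -12.369*I)
(49906 + 31696)/((-90*(19 + U)/(-54 + 20) - 109) - 4921) = (49906 + 31696)/((-90*(19 - 3*I*sqrt(17))/(-54 + 20) - 109) - 4921) = 81602/((-90*(19 - 3*I*sqrt(17))/(-34) - 109) - 4921) = 81602/((-90*(19 - 3*I*sqrt(17))*(-1)/34 - 109) - 4921) = 81602/((-90*(-19/34 + 3*I*sqrt(17)/34) - 109) - 4921) = 81602/(((855/17 - 135*I*sqrt(17)/17) - 109) - 4921) = 81602/((-998/17 - 135*I*sqrt(17)/17) - 4921) = 81602/(-84655/17 - 135*I*sqrt(17)/17)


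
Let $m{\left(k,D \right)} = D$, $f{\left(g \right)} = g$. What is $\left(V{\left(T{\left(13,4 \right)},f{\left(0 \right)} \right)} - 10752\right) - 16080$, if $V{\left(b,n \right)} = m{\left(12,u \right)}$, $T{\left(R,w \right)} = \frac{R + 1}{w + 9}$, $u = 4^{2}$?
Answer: $-26816$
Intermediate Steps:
$u = 16$
$T{\left(R,w \right)} = \frac{1 + R}{9 + w}$
$V{\left(b,n \right)} = 16$
$\left(V{\left(T{\left(13,4 \right)},f{\left(0 \right)} \right)} - 10752\right) - 16080 = \left(16 - 10752\right) - 16080 = -10736 - 16080 = -26816$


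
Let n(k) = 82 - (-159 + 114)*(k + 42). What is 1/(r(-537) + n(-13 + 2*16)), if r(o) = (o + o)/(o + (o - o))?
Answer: 1/2829 ≈ 0.00035348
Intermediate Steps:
n(k) = 1972 + 45*k (n(k) = 82 - (-45)*(42 + k) = 82 - (-1890 - 45*k) = 82 + (1890 + 45*k) = 1972 + 45*k)
r(o) = 2 (r(o) = (2*o)/(o + 0) = (2*o)/o = 2)
1/(r(-537) + n(-13 + 2*16)) = 1/(2 + (1972 + 45*(-13 + 2*16))) = 1/(2 + (1972 + 45*(-13 + 32))) = 1/(2 + (1972 + 45*19)) = 1/(2 + (1972 + 855)) = 1/(2 + 2827) = 1/2829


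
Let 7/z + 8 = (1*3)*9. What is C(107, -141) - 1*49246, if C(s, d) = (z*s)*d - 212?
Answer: -1045311/19 ≈ -55016.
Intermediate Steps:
z = 7/19 (z = 7/(-8 + (1*3)*9) = 7/(-8 + 3*9) = 7/(-8 + 27) = 7/19 ≈ 0.36842)
C(s, d) = -212 + 7*d*s/19 (C(s, d) = (7*s/19)*d - 212 = 7*d*s/19 - 212 = -212 + 7*d*s/19)
C(107, -141) - 1*49246 = (-212 + (7/19)*(-141)*107) - 1*49246 = (-212 - 105609/19) - 49246 = -109637/19 - 49246 = -1045311/19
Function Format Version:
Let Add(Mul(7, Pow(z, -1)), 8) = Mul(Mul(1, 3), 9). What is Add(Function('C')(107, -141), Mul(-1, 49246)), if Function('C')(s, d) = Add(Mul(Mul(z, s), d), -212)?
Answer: Rational(-1045311, 19) ≈ -55016.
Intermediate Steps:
z = Rational(7, 19) (z = Mul(7, Pow(Add(-8, Mul(Mul(1, 3), 9)), -1)) = Mul(7, Pow(Add(-8, Mul(3, 9)), -1)) = Mul(7, Pow(Add(-8, 27), -1)) = Mul(7, Pow(19, -1)) = Mul(7, Rational(1, 19)) = Rational(7, 19) ≈ 0.36842)
Function('C')(s, d) = Add(-212, Mul(Rational(7, 19), d, s)) (Function('C')(s, d) = Add(Mul(Mul(Rational(7, 19), s), d), -212) = Add(Mul(Rational(7, 19), d, s), -212) = Add(-212, Mul(Rational(7, 19), d, s)))
Add(Function('C')(107, -141), Mul(-1, 49246)) = Add(Add(-212, Mul(Rational(7, 19), -141, 107)), Mul(-1, 49246)) = Add(Add(-212, Rational(-105609, 19)), -49246) = Add(Rational(-109637, 19), -49246) = Rational(-1045311, 19)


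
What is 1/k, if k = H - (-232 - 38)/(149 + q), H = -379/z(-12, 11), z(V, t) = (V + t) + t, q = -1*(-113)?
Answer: -1310/48299 ≈ -0.027123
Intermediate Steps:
q = 113
z(V, t) = V + 2*t
H = -379/10 (H = -379/(-12 + 2*11) = -379/(-12 + 22) = -379/10 ≈ -37.900)
k = -48299/1310 (k = -379/10 - (-232 - 38)/(149 + 113) = -379/10 - (-270)/262 = -379/10 - 1*(-135/131) = -379/10 + 135/131 = -48299/1310 ≈ -36.869)
1/k = 1/(-48299/1310) = -1310/48299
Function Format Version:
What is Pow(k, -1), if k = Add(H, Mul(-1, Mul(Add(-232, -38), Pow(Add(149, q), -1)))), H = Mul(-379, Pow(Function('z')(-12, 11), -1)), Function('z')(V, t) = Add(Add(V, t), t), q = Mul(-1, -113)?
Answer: Rational(-1310, 48299) ≈ -0.027123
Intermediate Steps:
q = 113
Function('z')(V, t) = Add(V, Mul(2, t))
H = Rational(-379, 10) (H = Mul(-379, Pow(Add(-12, Mul(2, 11)), -1)) = Mul(-379, Pow(Add(-12, 22), -1)) = Mul(-379, Pow(10, -1)) = Mul(-379, Rational(1, 10)) = Rational(-379, 10) ≈ -37.900)
k = Rational(-48299, 1310) (k = Add(Rational(-379, 10), Mul(-1, Mul(Add(-232, -38), Pow(Add(149, 113), -1)))) = Add(Rational(-379, 10), Mul(-1, Mul(-270, Pow(262, -1)))) = Add(Rational(-379, 10), Mul(-1, Mul(-270, Rational(1, 262)))) = Add(Rational(-379, 10), Mul(-1, Rational(-135, 131))) = Add(Rational(-379, 10), Rational(135, 131)) = Rational(-48299, 1310) ≈ -36.869)
Pow(k, -1) = Pow(Rational(-48299, 1310), -1) = Rational(-1310, 48299)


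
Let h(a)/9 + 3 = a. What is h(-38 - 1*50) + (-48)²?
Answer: 1485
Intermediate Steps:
h(a) = -27 + 9*a
h(-38 - 1*50) + (-48)² = (-27 + 9*(-38 - 1*50)) + (-48)² = (-27 + 9*(-38 - 50)) + 2304 = (-27 + 9*(-88)) + 2304 = (-27 - 792) + 2304 = -819 + 2304 = 1485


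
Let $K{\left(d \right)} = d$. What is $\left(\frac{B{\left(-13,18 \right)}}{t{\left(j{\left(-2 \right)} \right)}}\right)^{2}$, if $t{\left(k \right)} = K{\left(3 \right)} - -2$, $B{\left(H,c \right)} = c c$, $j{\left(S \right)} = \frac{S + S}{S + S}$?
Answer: $\frac{104976}{25} \approx 4199.0$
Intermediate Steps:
$j{\left(S \right)} = 1$ ($j{\left(S \right)} = \frac{2 S}{2 S} = 2 S \frac{1}{2 S} = 1$)
$B{\left(H,c \right)} = c^{2}$
$t{\left(k \right)} = 5$ ($t{\left(k \right)} = 3 - -2 = 3 + 2 = 5$)
$\left(\frac{B{\left(-13,18 \right)}}{t{\left(j{\left(-2 \right)} \right)}}\right)^{2} = \left(\frac{18^{2}}{5}\right)^{2} = \left(324 \cdot \frac{1}{5}\right)^{2} = \left(\frac{324}{5}\right)^{2} = \frac{104976}{25}$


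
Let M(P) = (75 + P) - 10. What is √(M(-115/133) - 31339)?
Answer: 3*I*√61469009/133 ≈ 176.85*I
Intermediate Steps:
M(P) = 65 + P
√(M(-115/133) - 31339) = √((65 - 115/133) - 31339) = √(8530/133 - 31339) = √(-4159557/133) = 3*I*√61469009/133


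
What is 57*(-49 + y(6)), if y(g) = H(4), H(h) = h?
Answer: -2565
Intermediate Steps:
y(g) = 4
57*(-49 + y(6)) = 57*(-49 + 4) = 57*(-45) = -2565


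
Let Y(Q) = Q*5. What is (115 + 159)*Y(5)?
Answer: 6850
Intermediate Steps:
Y(Q) = 5*Q
(115 + 159)*Y(5) = (115 + 159)*(5*5) = 274*25 = 6850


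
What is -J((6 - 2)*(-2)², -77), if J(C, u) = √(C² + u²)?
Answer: -√6185 ≈ -78.645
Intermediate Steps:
-J((6 - 2)*(-2)², -77) = -√(((6 - 2)*(-2)²)² + (-77)²) = -√((4*4)² + 5929) = -√(16² + 5929) = -√(256 + 5929) = -√6185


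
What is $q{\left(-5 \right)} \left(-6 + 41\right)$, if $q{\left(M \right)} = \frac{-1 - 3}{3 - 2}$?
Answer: $-140$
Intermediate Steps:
$q{\left(M \right)} = -4$ ($q{\left(M \right)} = - \frac{4}{1} = \left(-4\right) 1 = -4$)
$q{\left(-5 \right)} \left(-6 + 41\right) = - 4 \left(-6 + 41\right) = \left(-4\right) 35 = -140$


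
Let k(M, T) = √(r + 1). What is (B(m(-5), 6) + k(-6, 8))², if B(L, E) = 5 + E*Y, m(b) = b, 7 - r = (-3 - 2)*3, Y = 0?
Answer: (5 + √23)² ≈ 95.958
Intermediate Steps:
r = 22 (r = 7 - (-3 - 2)*3 = 7 - (-5)*3 = 7 - 1*(-15) = 7 + 15 = 22)
k(M, T) = √23 (k(M, T) = √(22 + 1) = √23)
B(L, E) = 5 (B(L, E) = 5 + E*0 = 5 + 0 = 5)
(B(m(-5), 6) + k(-6, 8))² = (5 + √23)²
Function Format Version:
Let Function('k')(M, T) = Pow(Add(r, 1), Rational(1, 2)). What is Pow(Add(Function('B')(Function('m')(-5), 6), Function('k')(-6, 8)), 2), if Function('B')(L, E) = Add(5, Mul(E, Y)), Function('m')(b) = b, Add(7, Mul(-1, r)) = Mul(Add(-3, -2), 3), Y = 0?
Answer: Pow(Add(5, Pow(23, Rational(1, 2))), 2) ≈ 95.958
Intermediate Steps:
r = 22 (r = Add(7, Mul(-1, Mul(Add(-3, -2), 3))) = Add(7, Mul(-1, Mul(-5, 3))) = Add(7, Mul(-1, -15)) = Add(7, 15) = 22)
Function('k')(M, T) = Pow(23, Rational(1, 2)) (Function('k')(M, T) = Pow(Add(22, 1), Rational(1, 2)) = Pow(23, Rational(1, 2)))
Function('B')(L, E) = 5 (Function('B')(L, E) = Add(5, Mul(E, 0)) = Add(5, 0) = 5)
Pow(Add(Function('B')(Function('m')(-5), 6), Function('k')(-6, 8)), 2) = Pow(Add(5, Pow(23, Rational(1, 2))), 2)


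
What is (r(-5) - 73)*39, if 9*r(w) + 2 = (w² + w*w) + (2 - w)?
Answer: -7826/3 ≈ -2608.7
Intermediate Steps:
r(w) = -w/9 + 2*w²/9 (r(w) = -2/9 + ((w² + w*w) + (2 - w))/9 = -2/9 + ((w² + w²) + (2 - w))/9 = -2/9 + (2*w² + (2 - w))/9 = -2/9 + (2 - w + 2*w²)/9 = -2/9 + (2/9 - w/9 + 2*w²/9) = -w/9 + 2*w²/9)
(r(-5) - 73)*39 = ((⅑)*(-5)*(-1 + 2*(-5)) - 73)*39 = ((⅑)*(-5)*(-1 - 10) - 73)*39 = ((⅑)*(-5)*(-11) - 73)*39 = (55/9 - 73)*39 = -602/9*39 = -7826/3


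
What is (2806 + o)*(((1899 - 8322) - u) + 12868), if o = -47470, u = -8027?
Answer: -646377408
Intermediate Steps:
(2806 + o)*(((1899 - 8322) - u) + 12868) = (2806 - 47470)*(((1899 - 8322) - 1*(-8027)) + 12868) = -44664*((-6423 + 8027) + 12868) = -44664*(1604 + 12868) = -44664*14472 = -646377408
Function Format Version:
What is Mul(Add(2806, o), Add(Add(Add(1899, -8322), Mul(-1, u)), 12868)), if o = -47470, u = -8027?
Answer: -646377408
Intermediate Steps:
Mul(Add(2806, o), Add(Add(Add(1899, -8322), Mul(-1, u)), 12868)) = Mul(Add(2806, -47470), Add(Add(Add(1899, -8322), Mul(-1, -8027)), 12868)) = Mul(-44664, Add(Add(-6423, 8027), 12868)) = Mul(-44664, Add(1604, 12868)) = Mul(-44664, 14472) = -646377408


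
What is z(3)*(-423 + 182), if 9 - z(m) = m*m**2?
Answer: 4338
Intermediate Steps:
z(m) = 9 - m**3 (z(m) = 9 - m*m**2 = 9 - m**3)
z(3)*(-423 + 182) = (9 - 1*3**3)*(-423 + 182) = (9 - 1*27)*(-241) = (9 - 27)*(-241) = -18*(-241) = 4338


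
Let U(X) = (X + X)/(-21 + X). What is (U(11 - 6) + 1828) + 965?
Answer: 22339/8 ≈ 2792.4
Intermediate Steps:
U(X) = 2*X/(-21 + X) (U(X) = (2*X)/(-21 + X) = 2*X/(-21 + X))
(U(11 - 6) + 1828) + 965 = (2*(11 - 6)/(-21 + (11 - 6)) + 1828) + 965 = (2*5/(-21 + 5) + 1828) + 965 = (2*5/(-16) + 1828) + 965 = (2*5*(-1/16) + 1828) + 965 = (-5/8 + 1828) + 965 = 14619/8 + 965 = 22339/8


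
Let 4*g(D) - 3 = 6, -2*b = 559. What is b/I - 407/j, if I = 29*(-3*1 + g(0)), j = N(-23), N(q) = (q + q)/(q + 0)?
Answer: -33173/174 ≈ -190.65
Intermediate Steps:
b = -559/2 (b = -½*559 = -559/2 ≈ -279.50)
N(q) = 2 (N(q) = (2*q)/q = 2)
g(D) = 9/4 (g(D) = ¾ + (¼)*6 = ¾ + 3/2 = 9/4)
j = 2
I = -87/4 (I = 29*(-3*1 + 9/4) = 29*(-3 + 9/4) = 29*(-¾) = -87/4 ≈ -21.750)
b/I - 407/j = -559/(2*(-87/4)) - 407/2 = -559/2*(-4/87) - 407*½ = 1118/87 - 407/2 = -33173/174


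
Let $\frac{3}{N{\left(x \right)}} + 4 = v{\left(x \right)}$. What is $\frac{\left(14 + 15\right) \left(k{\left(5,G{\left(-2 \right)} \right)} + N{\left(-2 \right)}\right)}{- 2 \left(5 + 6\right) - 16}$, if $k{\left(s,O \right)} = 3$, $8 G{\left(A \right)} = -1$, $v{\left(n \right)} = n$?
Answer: $- \frac{145}{76} \approx -1.9079$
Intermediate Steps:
$G{\left(A \right)} = - \frac{1}{8}$ ($G{\left(A \right)} = \frac{1}{8} \left(-1\right) = - \frac{1}{8}$)
$N{\left(x \right)} = \frac{3}{-4 + x}$
$\frac{\left(14 + 15\right) \left(k{\left(5,G{\left(-2 \right)} \right)} + N{\left(-2 \right)}\right)}{- 2 \left(5 + 6\right) - 16} = \frac{\left(14 + 15\right) \left(3 + \frac{3}{-4 - 2}\right)}{- 2 \left(5 + 6\right) - 16} = \frac{29 \left(3 + \frac{3}{-6}\right)}{\left(-2\right) 11 - 16} = \frac{29 \left(3 + 3 \left(- \frac{1}{6}\right)\right)}{-22 - 16} = \frac{29 \left(3 - \frac{1}{2}\right)}{-38} = - \frac{29 \cdot \frac{5}{2}}{38} = \left(- \frac{1}{38}\right) \frac{145}{2} = - \frac{145}{76}$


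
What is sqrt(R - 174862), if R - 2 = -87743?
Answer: I*sqrt(262603) ≈ 512.45*I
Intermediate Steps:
R = -87741 (R = 2 - 87743 = -87741)
sqrt(R - 174862) = sqrt(-87741 - 174862) = sqrt(-262603) = I*sqrt(262603)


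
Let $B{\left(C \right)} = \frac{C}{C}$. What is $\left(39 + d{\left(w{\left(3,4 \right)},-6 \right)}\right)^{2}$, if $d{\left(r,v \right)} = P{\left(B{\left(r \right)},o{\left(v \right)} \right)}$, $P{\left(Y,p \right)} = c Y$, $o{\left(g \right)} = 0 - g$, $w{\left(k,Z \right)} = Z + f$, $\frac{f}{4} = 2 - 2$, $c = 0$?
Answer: $1521$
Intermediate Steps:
$B{\left(C \right)} = 1$
$f = 0$ ($f = 4 \left(2 - 2\right) = 4 \cdot 0 = 0$)
$w{\left(k,Z \right)} = Z$ ($w{\left(k,Z \right)} = Z + 0 = Z$)
$o{\left(g \right)} = - g$
$P{\left(Y,p \right)} = 0$ ($P{\left(Y,p \right)} = 0 Y = 0$)
$d{\left(r,v \right)} = 0$
$\left(39 + d{\left(w{\left(3,4 \right)},-6 \right)}\right)^{2} = \left(39 + 0\right)^{2} = 39^{2} = 1521$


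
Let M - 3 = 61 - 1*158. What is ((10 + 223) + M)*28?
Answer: 3892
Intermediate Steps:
M = -94 (M = 3 + (61 - 1*158) = 3 + (61 - 158) = 3 - 97 = -94)
((10 + 223) + M)*28 = ((10 + 223) - 94)*28 = (233 - 94)*28 = 139*28 = 3892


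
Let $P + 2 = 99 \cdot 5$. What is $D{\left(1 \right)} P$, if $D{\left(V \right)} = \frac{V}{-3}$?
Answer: $- \frac{493}{3} \approx -164.33$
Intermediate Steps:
$P = 493$ ($P = -2 + 99 \cdot 5 = -2 + 495 = 493$)
$D{\left(V \right)} = - \frac{V}{3}$ ($D{\left(V \right)} = V \left(- \frac{1}{3}\right) = - \frac{V}{3}$)
$D{\left(1 \right)} P = \left(- \frac{1}{3}\right) 1 \cdot 493 = \left(- \frac{1}{3}\right) 493 = - \frac{493}{3}$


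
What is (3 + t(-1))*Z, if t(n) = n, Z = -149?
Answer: -298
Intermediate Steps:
(3 + t(-1))*Z = (3 - 1)*(-149) = 2*(-149) = -298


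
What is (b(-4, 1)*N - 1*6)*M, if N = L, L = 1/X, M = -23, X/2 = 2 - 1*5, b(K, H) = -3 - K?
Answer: 851/6 ≈ 141.83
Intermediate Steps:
X = -6 (X = 2*(2 - 1*5) = 2*(2 - 5) = 2*(-3) = -6)
L = -⅙ (L = 1/(-6) = -⅙ ≈ -0.16667)
N = -⅙ ≈ -0.16667
(b(-4, 1)*N - 1*6)*M = ((-3 - 1*(-4))*(-⅙) - 1*6)*(-23) = ((-3 + 4)*(-⅙) - 6)*(-23) = (1*(-⅙) - 6)*(-23) = (-⅙ - 6)*(-23) = -37/6*(-23) = 851/6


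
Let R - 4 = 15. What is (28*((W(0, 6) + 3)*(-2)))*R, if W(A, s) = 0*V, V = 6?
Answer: -3192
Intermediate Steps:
W(A, s) = 0 (W(A, s) = 0*6 = 0)
R = 19 (R = 4 + 15 = 19)
(28*((W(0, 6) + 3)*(-2)))*R = (28*((0 + 3)*(-2)))*19 = (28*(3*(-2)))*19 = (28*(-6))*19 = -168*19 = -3192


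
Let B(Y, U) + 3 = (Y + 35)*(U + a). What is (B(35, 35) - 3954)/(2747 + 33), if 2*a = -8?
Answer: -1787/2780 ≈ -0.64281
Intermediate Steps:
a = -4 (a = (½)*(-8) = -4)
B(Y, U) = -3 + (-4 + U)*(35 + Y) (B(Y, U) = -3 + (Y + 35)*(U - 4) = -3 + (35 + Y)*(-4 + U) = -3 + (-4 + U)*(35 + Y))
(B(35, 35) - 3954)/(2747 + 33) = ((-143 - 4*35 + 35*35 + 35*35) - 3954)/(2747 + 33) = ((-143 - 140 + 1225 + 1225) - 3954)/2780 = (2167 - 3954)*(1/2780) = -1787*1/2780 = -1787/2780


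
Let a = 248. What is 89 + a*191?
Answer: 47457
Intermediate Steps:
89 + a*191 = 89 + 248*191 = 89 + 47368 = 47457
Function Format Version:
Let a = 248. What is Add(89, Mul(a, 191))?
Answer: 47457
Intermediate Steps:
Add(89, Mul(a, 191)) = Add(89, Mul(248, 191)) = Add(89, 47368) = 47457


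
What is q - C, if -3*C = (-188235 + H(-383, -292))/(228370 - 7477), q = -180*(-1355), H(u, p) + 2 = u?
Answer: 161627219480/662679 ≈ 2.4390e+5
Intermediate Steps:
H(u, p) = -2 + u
q = 243900
C = 188620/662679 (C = -(-188235 + (-2 - 383))/(3*(228370 - 7477)) = -(-188235 - 385)/(3*220893) = -(-188620)/(3*220893) = -⅓*(-188620/220893) = 188620/662679 ≈ 0.28463)
q - C = 243900 - 1*188620/662679 = 243900 - 188620/662679 = 161627219480/662679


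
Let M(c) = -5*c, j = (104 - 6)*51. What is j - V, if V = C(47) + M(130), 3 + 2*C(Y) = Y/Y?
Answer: 5649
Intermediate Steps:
C(Y) = -1 (C(Y) = -3/2 + (Y/Y)/2 = -3/2 + (½)*1 = -3/2 + ½ = -1)
j = 4998 (j = 98*51 = 4998)
V = -651 (V = -1 - 5*130 = -1 - 650 = -651)
j - V = 4998 - 1*(-651) = 4998 + 651 = 5649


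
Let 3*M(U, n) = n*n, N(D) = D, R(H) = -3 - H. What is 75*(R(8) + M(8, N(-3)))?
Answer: -600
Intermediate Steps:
M(U, n) = n²/3 (M(U, n) = (n*n)/3 = n²/3)
75*(R(8) + M(8, N(-3))) = 75*((-3 - 1*8) + (⅓)*(-3)²) = 75*((-3 - 8) + (⅓)*9) = 75*(-11 + 3) = 75*(-8) = -600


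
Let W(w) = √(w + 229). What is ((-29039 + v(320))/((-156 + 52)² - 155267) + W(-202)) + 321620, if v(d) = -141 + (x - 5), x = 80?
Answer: 46458359725/144451 + 3*√3 ≈ 3.2163e+5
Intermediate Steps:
W(w) = √(229 + w)
v(d) = -66 (v(d) = -141 + (80 - 5) = -141 + 75 = -66)
((-29039 + v(320))/((-156 + 52)² - 155267) + W(-202)) + 321620 = ((-29039 - 66)/((-156 + 52)² - 155267) + √(229 - 202)) + 321620 = (-29105/((-104)² - 155267) + √27) + 321620 = (-29105/(10816 - 155267) + 3*√3) + 321620 = (-29105/(-144451) + 3*√3) + 321620 = (-29105*(-1/144451) + 3*√3) + 321620 = (29105/144451 + 3*√3) + 321620 = 46458359725/144451 + 3*√3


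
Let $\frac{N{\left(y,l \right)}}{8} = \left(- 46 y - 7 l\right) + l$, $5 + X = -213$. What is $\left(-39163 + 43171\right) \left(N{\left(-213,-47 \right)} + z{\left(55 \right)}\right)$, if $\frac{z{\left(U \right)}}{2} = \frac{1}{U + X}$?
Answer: $\frac{52682426544}{163} \approx 3.2321 \cdot 10^{8}$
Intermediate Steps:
$X = -218$ ($X = -5 - 213 = -218$)
$N{\left(y,l \right)} = - 368 y - 48 l$ ($N{\left(y,l \right)} = 8 \left(\left(- 46 y - 7 l\right) + l\right) = 8 \left(- 46 y - 6 l\right) = - 368 y - 48 l$)
$z{\left(U \right)} = \frac{2}{-218 + U}$ ($z{\left(U \right)} = \frac{2}{U - 218} = \frac{2}{-218 + U}$)
$\left(-39163 + 43171\right) \left(N{\left(-213,-47 \right)} + z{\left(55 \right)}\right) = \left(-39163 + 43171\right) \left(\left(\left(-368\right) \left(-213\right) - -2256\right) + \frac{2}{-218 + 55}\right) = 4008 \left(\left(78384 + 2256\right) + \frac{2}{-163}\right) = 4008 \left(80640 + 2 \left(- \frac{1}{163}\right)\right) = 4008 \left(80640 - \frac{2}{163}\right) = 4008 \cdot \frac{13144318}{163} = \frac{52682426544}{163}$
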